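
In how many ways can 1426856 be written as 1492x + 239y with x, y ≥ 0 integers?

4

gcd(1492, 239):
  1492 = 6·239 + 58
  239 = 4·58 + 7
  58 = 8·7 + 2
  7 = 3·2 + 1
  2 = 2·1
so gcd(1492, 239) = 1.
Back-substitute for Bézout coefficients:
  1 = 7 - 3·2
  ... = 1492·(-103) + 239·(643)
Scale by 1426856: one solution is (-146966168, 917468408). Reduce x mod 239: (190, 4784).
General: x = 190 + 239t, y = 4784 - 1492t.
x ≥ 0 ⇒ t ≥ 0; y ≥ 0 ⇒ t ≤ 3. So t ∈ [0, 3]: 4 solutions.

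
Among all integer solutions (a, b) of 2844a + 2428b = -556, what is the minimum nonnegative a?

gcd(2844, 2428) = 4  (2844 = 1·2428 + 416, 2428 = 5·416 + 348, 416 = 1·348 + 68, 348 = 5·68 + 8, 68 = 8·8 + 4, 8 = 2·4).
4 divides -556, so solutions exist.
Back-substituting, 2844·(286) + 2428·(-335) = 4.
Scale by -556/4 = -139: (a₀, b₀) = (-39754, 46565).
General solution: a = -39754 + 607t, b = 46565 - 711t for integer t.
a ≥ 0: smallest is -39754 mod 607 = 308 (at t = 66), with b = -361.

308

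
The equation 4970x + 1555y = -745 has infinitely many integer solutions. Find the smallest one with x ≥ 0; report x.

176

gcd(4970, 1555):
  4970 = 3*1555 + 305
  1555 = 5*305 + 30
  305 = 10*30 + 5
  30 = 6*5
so gcd(4970, 1555) = 5.
5 divides -745, so solutions exist.
Back-substitute for Bézout coefficients:
  5 = 305 - 10*30
  ... = 4970*(51) + 1555*(-163)
Scale by -745/5 = -149: (x₀, y₀) = (-7599, 24287).
General solution: x = -7599 + 311t, y = 24287 - 994t for integer t.
x ≥ 0: smallest is -7599 mod 311 = 176 (at t = 25), with y = -563.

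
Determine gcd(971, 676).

gcd(971, 676):
  971 = 1·676 + 295
  676 = 2·295 + 86
  295 = 3·86 + 37
  86 = 2·37 + 12
  37 = 3·12 + 1
  12 = 12·1
so gcd(971, 676) = 1.

1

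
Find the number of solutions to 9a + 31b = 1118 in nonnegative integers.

gcd(31, 9) = 1  (31 = 3*9 + 4, 9 = 2*4 + 1, 4 = 4*1).
Back-substituting, 9*(7) + 31*(-2) = 1.
Scale by 1118: one solution is (7826, -2236). Reduce a mod 31: (14, 32).
General: a = 14 + 31t, b = 32 - 9t.
a ≥ 0 ⇒ t ≥ 0; b ≥ 0 ⇒ t ≤ 3. So t ∈ [0, 3]: 4 solutions.

4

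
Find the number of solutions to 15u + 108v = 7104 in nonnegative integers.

gcd(108, 15):
  108 = 7·15 + 3
  15 = 5·3
so gcd(108, 15) = 3.
Back-substitute for Bézout coefficients:
  3 = 108 - 7·15
  ... = 15·(-7) + 108·(1)
Scale by 2368: one solution is (-16576, 2368). Reduce u mod 36: (20, 63).
General: u = 20 + 36t, v = 63 - 5t.
u ≥ 0 ⇒ t ≥ 0; v ≥ 0 ⇒ t ≤ 12. So t ∈ [0, 12]: 13 solutions.

13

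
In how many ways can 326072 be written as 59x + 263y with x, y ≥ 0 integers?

21

gcd(263, 59) = 1  (263 = 4×59 + 27, 59 = 2×27 + 5, 27 = 5×5 + 2, 5 = 2×2 + 1, 2 = 2×1).
Back-substituting, 59×(107) + 263×(-24) = 1.
Scale by 326072: one solution is (34889704, -7825728). Reduce x mod 263: (124, 1212).
General: x = 124 + 263t, y = 1212 - 59t.
x ≥ 0 ⇒ t ≥ 0; y ≥ 0 ⇒ t ≤ 20. So t ∈ [0, 20]: 21 solutions.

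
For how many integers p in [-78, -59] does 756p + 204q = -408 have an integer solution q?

1

gcd(756, 204) = 12.
By Bézout, 756*(-7) + 204*(26) = 12.
Particular solution: (0, -2).
General solution: p = 0 + 17t, q = -2 - 63t for integer t.
-78 ≤ 0 + 17t ≤ -59 gives t ∈ [-4, -4], which is 1 value.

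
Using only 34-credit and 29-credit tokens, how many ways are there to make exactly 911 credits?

1

Need nonnegative integers with 34j + 29k = 911.
gcd(34, 29) = 1, and 34·(6) + 29·(-7) = 1.
So (j₀, k₀) = (5466, -6377); general j = 5466 + 29t, k = -6377 - 34t.
j ≥ 0 ⇒ t ≥ -188; k ≥ 0 ⇒ t ≤ -188. That's 1 value of t.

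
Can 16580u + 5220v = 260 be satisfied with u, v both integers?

yes

gcd(16580, 5220) = 20.
20 divides 260, so integer solutions exist.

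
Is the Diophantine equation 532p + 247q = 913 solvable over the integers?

gcd(532, 247) = 19  (532 = 2*247 + 38, 247 = 6*38 + 19, 38 = 2*19).
19 does not divide 913 (remainder 1), so no integer solutions.

no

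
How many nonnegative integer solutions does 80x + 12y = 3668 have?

gcd(80, 12) = 4.
By Bézout, 80*(-1) + 12*(7) = 4.
One solution: (1, 299).
General: x = 1 + 3t, y = 299 - 20t.
x ≥ 0 ⇒ t ≥ 0; y ≥ 0 ⇒ t ≤ 14. So t ∈ [0, 14]: 15 solutions.

15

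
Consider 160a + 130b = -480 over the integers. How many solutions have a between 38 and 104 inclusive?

5

gcd(160, 130):
  160 = 1×130 + 30
  130 = 4×30 + 10
  30 = 3×10
so gcd(160, 130) = 10.
Back-substitute for Bézout coefficients:
  10 = 130 - 4×30
  ... = 160×(-4) + 130×(5)
Scale by -48: particular solution (192, -240); reduce a mod 13: (10, -16).
General solution: a = 10 + 13t, b = -16 - 16t for integer t.
38 ≤ 10 + 13t ≤ 104 gives t ∈ [3, 7], which is 5 values.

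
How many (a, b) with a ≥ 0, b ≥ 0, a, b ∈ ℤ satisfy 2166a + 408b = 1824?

gcd(2166, 408) = 6.
By Bézout, 2166·(13) + 408·(-69) = 6.
One solution: (8, -38).
General: a = 8 + 68t, b = -38 - 361t.
a ≥ 0 ⇒ t ≥ 0; b ≥ 0 ⇒ t ≤ -1. So t ∈ [0, -1]: 0 solutions.

0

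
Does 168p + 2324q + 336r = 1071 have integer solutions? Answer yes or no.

gcd(2324, 168) = 28.
gcd(28, 336) = 28.
28 does not divide 1071 (remainder 7), so no integer solutions.

no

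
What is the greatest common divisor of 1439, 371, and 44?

gcd(1439, 371):
  1439 = 3*371 + 326
  371 = 1*326 + 45
  326 = 7*45 + 11
  45 = 4*11 + 1
  11 = 11*1
so gcd(1439, 371) = 1.
gcd(1, 44) = 1.

1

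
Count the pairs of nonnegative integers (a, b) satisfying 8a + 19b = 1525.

10

gcd(19, 8):
  19 = 2·8 + 3
  8 = 2·3 + 2
  3 = 1·2 + 1
  2 = 2·1
so gcd(19, 8) = 1.
Back-substitute for Bézout coefficients:
  1 = 3 - 1·2
  ... = 8·(-7) + 19·(3)
Scale by 1525: one solution is (-10675, 4575). Reduce a mod 19: (3, 79).
General: a = 3 + 19t, b = 79 - 8t.
a ≥ 0 ⇒ t ≥ 0; b ≥ 0 ⇒ t ≤ 9. So t ∈ [0, 9]: 10 solutions.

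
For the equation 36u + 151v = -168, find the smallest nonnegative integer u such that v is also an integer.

gcd(151, 36):
  151 = 4×36 + 7
  36 = 5×7 + 1
  7 = 7×1
so gcd(151, 36) = 1.
1 divides -168, so solutions exist.
Back-substitute for Bézout coefficients:
  1 = 36 - 5×7
  ... = 36×(21) + 151×(-5)
Scale by -168/1 = -168: (u₀, v₀) = (-3528, 840).
General solution: u = -3528 + 151t, v = 840 - 36t for integer t.
u ≥ 0: smallest is -3528 mod 151 = 96 (at t = 24), with v = -24.

96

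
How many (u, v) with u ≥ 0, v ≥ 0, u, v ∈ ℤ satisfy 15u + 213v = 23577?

22

gcd(213, 15):
  213 = 14×15 + 3
  15 = 5×3
so gcd(213, 15) = 3.
Back-substitute for Bézout coefficients:
  3 = 213 - 14×15
  ... = 15×(-14) + 213×(1)
Scale by 7859: one solution is (-110026, 7859). Reduce u mod 71: (24, 109).
General: u = 24 + 71t, v = 109 - 5t.
u ≥ 0 ⇒ t ≥ 0; v ≥ 0 ⇒ t ≤ 21. So t ∈ [0, 21]: 22 solutions.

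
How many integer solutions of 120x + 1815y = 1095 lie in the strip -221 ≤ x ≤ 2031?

18

gcd(1815, 120):
  1815 = 15*120 + 15
  120 = 8*15
so gcd(1815, 120) = 15.
Back-substitute for Bézout coefficients:
  15 = 1815 - 15*120
  ... = 120*(-15) + 1815*(1)
Scale by 73: particular solution (-1095, 73); reduce x mod 121: (115, -7).
General solution: x = 115 + 121t, y = -7 - 8t for integer t.
-221 ≤ 115 + 121t ≤ 2031 gives t ∈ [-2, 15], which is 18 values.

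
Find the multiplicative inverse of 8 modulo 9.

gcd(9, 8):
  9 = 1×8 + 1
  8 = 8×1
so gcd(9, 8) = 1.
Back-substitute for Bézout coefficients:
  1 = 9 - 1×8
  ... = 8×(-1) + 9×(1)
So 8×-1 ≡ 1 (mod 9), and -1 mod 9 = 8.

8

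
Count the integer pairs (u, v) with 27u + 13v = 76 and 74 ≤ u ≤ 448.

gcd(27, 13) = 1.
By Bézout, 27×(1) + 13×(-2) = 1.
Particular solution: (11, -17).
General solution: u = 11 + 13t, v = -17 - 27t for integer t.
74 ≤ 11 + 13t ≤ 448 gives t ∈ [5, 33], which is 29 values.

29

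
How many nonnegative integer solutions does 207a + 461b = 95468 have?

1

gcd(461, 207) = 1.
By Bézout, 207×(49) + 461×(-22) = 1.
One solution: (165, 133).
General: a = 165 + 461t, b = 133 - 207t.
a ≥ 0 ⇒ t ≥ 0; b ≥ 0 ⇒ t ≤ 0. So t ∈ [0, 0]: 1 solution.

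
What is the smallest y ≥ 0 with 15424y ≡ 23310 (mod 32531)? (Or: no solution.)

gcd(32531, 15424) = 1.
1 divides 23310, so solutions exist.
By Bézout, 15424·(-7751) + 32531·(3675) = 1.
So 15424·(-7751) ≡ 1 (mod 32531); multiply by 23310: y ≡ -180675810 (mod 32531).
Smallest nonnegative: y = -180675810 mod 32531 = 1364.

1364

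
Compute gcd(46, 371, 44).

gcd(371, 46) = 1.
gcd(1, 44) = 1.

1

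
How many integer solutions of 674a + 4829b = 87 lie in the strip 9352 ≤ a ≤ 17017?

2

gcd(4829, 674):
  4829 = 7*674 + 111
  674 = 6*111 + 8
  111 = 13*8 + 7
  8 = 1*7 + 1
  7 = 7*1
so gcd(4829, 674) = 1.
Back-substitute for Bézout coefficients:
  1 = 8 - 1*7
  ... = 674*(609) + 4829*(-85)
Scale by 87: particular solution (52983, -7395); reduce a mod 4829: (4693, -655).
General solution: a = 4693 + 4829t, b = -655 - 674t for integer t.
9352 ≤ 4693 + 4829t ≤ 17017 gives t ∈ [1, 2], which is 2 values.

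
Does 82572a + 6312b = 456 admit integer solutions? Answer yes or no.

gcd(82572, 6312) = 12  (82572 = 13*6312 + 516, 6312 = 12*516 + 120, 516 = 4*120 + 36, 120 = 3*36 + 12, 36 = 3*12).
12 divides 456, so integer solutions exist.

yes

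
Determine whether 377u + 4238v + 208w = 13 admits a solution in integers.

gcd(4238, 377) = 13.
gcd(13, 208) = 13.
13 divides 13, so integer solutions exist.

yes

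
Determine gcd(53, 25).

gcd(53, 25) = 1  (53 = 2×25 + 3, 25 = 8×3 + 1, 3 = 3×1).

1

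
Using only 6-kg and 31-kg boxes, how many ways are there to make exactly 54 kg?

1

Need nonnegative integers with 6j + 31k = 54.
gcd(6, 31) = 1, and 6·(-5) + 31·(1) = 1.
So (j₀, k₀) = (-270, 54); general j = -270 + 31t, k = 54 - 6t.
j ≥ 0 ⇒ t ≥ 9; k ≥ 0 ⇒ t ≤ 9. That's 1 value of t.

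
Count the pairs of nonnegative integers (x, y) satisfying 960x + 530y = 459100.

gcd(960, 530) = 10  (960 = 1*530 + 430, 530 = 1*430 + 100, 430 = 4*100 + 30, 100 = 3*30 + 10, 30 = 3*10).
Back-substituting, 960*(-16) + 530*(29) = 10.
Scale by 45910: one solution is (-734560, 1331390). Reduce x mod 53: (20, 830).
General: x = 20 + 53t, y = 830 - 96t.
x ≥ 0 ⇒ t ≥ 0; y ≥ 0 ⇒ t ≤ 8. So t ∈ [0, 8]: 9 solutions.

9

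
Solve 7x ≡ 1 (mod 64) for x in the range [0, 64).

55

gcd(64, 7):
  64 = 9·7 + 1
  7 = 7·1
so gcd(64, 7) = 1.
Back-substitute for Bézout coefficients:
  1 = 64 - 9·7
  ... = 7·(-9) + 64·(1)
So 7·-9 ≡ 1 (mod 64), and -9 mod 64 = 55.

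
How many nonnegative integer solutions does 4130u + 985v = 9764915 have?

gcd(4130, 985) = 5  (4130 = 4×985 + 190, 985 = 5×190 + 35, 190 = 5×35 + 15, 35 = 2×15 + 5, 15 = 3×5).
Back-substituting, 4130×(-57) + 985×(239) = 5.
Scale by 1952983: one solution is (-111320031, 466762937). Reduce u mod 197: (138, 9335).
General: u = 138 + 197t, v = 9335 - 826t.
u ≥ 0 ⇒ t ≥ 0; v ≥ 0 ⇒ t ≤ 11. So t ∈ [0, 11]: 12 solutions.

12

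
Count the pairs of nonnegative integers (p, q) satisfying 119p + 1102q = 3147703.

24

gcd(1102, 119) = 1.
By Bézout, 119×(213) + 1102×(-23) = 1.
One solution: (633, 2788).
General: p = 633 + 1102t, q = 2788 - 119t.
p ≥ 0 ⇒ t ≥ 0; q ≥ 0 ⇒ t ≤ 23. So t ∈ [0, 23]: 24 solutions.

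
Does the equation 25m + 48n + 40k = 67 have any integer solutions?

gcd(48, 25) = 1  (48 = 1·25 + 23, 25 = 1·23 + 2, 23 = 11·2 + 1, 2 = 2·1).
gcd(1, 40) = 1.
1 divides 67, so integer solutions exist.

yes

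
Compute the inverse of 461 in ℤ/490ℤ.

321

gcd(490, 461):
  490 = 1*461 + 29
  461 = 15*29 + 26
  29 = 1*26 + 3
  26 = 8*3 + 2
  3 = 1*2 + 1
  2 = 2*1
so gcd(490, 461) = 1.
Back-substitute for Bézout coefficients:
  1 = 3 - 1*2
  ... = 461*(-169) + 490*(159)
So 461*-169 ≡ 1 (mod 490), and -169 mod 490 = 321.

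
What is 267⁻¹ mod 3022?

gcd(3022, 267) = 1.
By Bézout, 267·(-249) + 3022·(22) = 1.
So 267·-249 ≡ 1 (mod 3022), and -249 mod 3022 = 2773.

2773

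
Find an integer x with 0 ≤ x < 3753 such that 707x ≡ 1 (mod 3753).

gcd(3753, 707):
  3753 = 5*707 + 218
  707 = 3*218 + 53
  218 = 4*53 + 6
  53 = 8*6 + 5
  6 = 1*5 + 1
  5 = 5*1
so gcd(3753, 707) = 1.
Back-substitute for Bézout coefficients:
  1 = 6 - 1*5
  ... = 707*(-637) + 3753*(120)
So 707*-637 ≡ 1 (mod 3753), and -637 mod 3753 = 3116.

3116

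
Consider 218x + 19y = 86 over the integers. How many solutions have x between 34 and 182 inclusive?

gcd(218, 19) = 1.
By Bézout, 218·(-2) + 19·(23) = 1.
Particular solution: (18, -202).
General solution: x = 18 + 19t, y = -202 - 218t for integer t.
34 ≤ 18 + 19t ≤ 182 gives t ∈ [1, 8], which is 8 values.

8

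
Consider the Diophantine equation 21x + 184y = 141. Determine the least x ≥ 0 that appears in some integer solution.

gcd(184, 21) = 1.
1 divides 141, so solutions exist.
By Bézout, 21×(-35) + 184×(4) = 1.
Scale by 141/1 = 141: (x₀, y₀) = (-4935, 564).
General solution: x = -4935 + 184t, y = 564 - 21t for integer t.
x ≥ 0: smallest is -4935 mod 184 = 33 (at t = 27), with y = -3.

33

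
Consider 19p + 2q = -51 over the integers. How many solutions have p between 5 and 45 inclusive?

gcd(19, 2):
  19 = 9×2 + 1
  2 = 2×1
so gcd(19, 2) = 1.
Back-substitute for Bézout coefficients:
  1 = 19 - 9×2
  ... = 19×(1) + 2×(-9)
Scale by -51: particular solution (-51, 459); reduce p mod 2: (1, -35).
General solution: p = 1 + 2t, q = -35 - 19t for integer t.
5 ≤ 1 + 2t ≤ 45 gives t ∈ [2, 22], which is 21 values.

21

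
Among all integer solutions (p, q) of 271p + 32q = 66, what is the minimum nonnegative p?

30

gcd(271, 32):
  271 = 8·32 + 15
  32 = 2·15 + 2
  15 = 7·2 + 1
  2 = 2·1
so gcd(271, 32) = 1.
1 divides 66, so solutions exist.
Back-substitute for Bézout coefficients:
  1 = 15 - 7·2
  ... = 271·(15) + 32·(-127)
Scale by 66/1 = 66: (p₀, q₀) = (990, -8382).
General solution: p = 990 + 32t, q = -8382 - 271t for integer t.
p ≥ 0: smallest is 990 mod 32 = 30 (at t = -30), with q = -252.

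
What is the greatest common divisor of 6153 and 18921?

21

gcd(18921, 6153):
  18921 = 3*6153 + 462
  6153 = 13*462 + 147
  462 = 3*147 + 21
  147 = 7*21
so gcd(18921, 6153) = 21.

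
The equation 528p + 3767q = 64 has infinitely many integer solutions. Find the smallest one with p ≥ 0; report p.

2169

gcd(3767, 528) = 1.
1 divides 64, so solutions exist.
By Bézout, 528·(-849) + 3767·(119) = 1.
Scale by 64/1 = 64: (p₀, q₀) = (-54336, 7616).
General solution: p = -54336 + 3767t, q = 7616 - 528t for integer t.
p ≥ 0: smallest is -54336 mod 3767 = 2169 (at t = 15), with q = -304.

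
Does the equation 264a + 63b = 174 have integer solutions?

gcd(264, 63) = 3.
3 divides 174, so integer solutions exist.

yes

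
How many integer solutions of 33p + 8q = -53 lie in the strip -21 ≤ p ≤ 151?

gcd(33, 8) = 1.
By Bézout, 33·(1) + 8·(-4) = 1.
Particular solution: (3, -19).
General solution: p = 3 + 8t, q = -19 - 33t for integer t.
-21 ≤ 3 + 8t ≤ 151 gives t ∈ [-3, 18], which is 22 values.

22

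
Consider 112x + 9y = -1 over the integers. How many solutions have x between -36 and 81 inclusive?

gcd(112, 9) = 1.
By Bézout, 112·(-2) + 9·(25) = 1.
Particular solution: (2, -25).
General solution: x = 2 + 9t, y = -25 - 112t for integer t.
-36 ≤ 2 + 9t ≤ 81 gives t ∈ [-4, 8], which is 13 values.

13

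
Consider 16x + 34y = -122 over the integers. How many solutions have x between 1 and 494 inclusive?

gcd(34, 16):
  34 = 2×16 + 2
  16 = 8×2
so gcd(34, 16) = 2.
Back-substitute for Bézout coefficients:
  2 = 34 - 2×16
  ... = 16×(-2) + 34×(1)
Scale by -61: particular solution (122, -61); reduce x mod 17: (3, -5).
General solution: x = 3 + 17t, y = -5 - 8t for integer t.
1 ≤ 3 + 17t ≤ 494 gives t ∈ [0, 28], which is 29 values.

29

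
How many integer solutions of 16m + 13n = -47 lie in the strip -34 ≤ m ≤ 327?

28

gcd(16, 13) = 1  (16 = 1*13 + 3, 13 = 4*3 + 1, 3 = 3*1).
Back-substituting, 16*(-4) + 13*(5) = 1.
Scale by -47: particular solution (188, -235); reduce m mod 13: (6, -11).
General solution: m = 6 + 13t, n = -11 - 16t for integer t.
-34 ≤ 6 + 13t ≤ 327 gives t ∈ [-3, 24], which is 28 values.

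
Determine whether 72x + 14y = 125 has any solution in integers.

no

gcd(72, 14) = 2  (72 = 5·14 + 2, 14 = 7·2).
2 does not divide 125 (remainder 1), so no integer solutions.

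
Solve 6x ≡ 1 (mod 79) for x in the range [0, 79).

gcd(79, 6) = 1  (79 = 13×6 + 1, 6 = 6×1).
Back-substituting, 6×(-13) + 79×(1) = 1.
So 6×-13 ≡ 1 (mod 79), and -13 mod 79 = 66.

66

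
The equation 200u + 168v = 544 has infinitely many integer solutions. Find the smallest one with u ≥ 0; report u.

17

gcd(200, 168) = 8.
8 divides 544, so solutions exist.
By Bézout, 200*(-5) + 168*(6) = 8.
Scale by 544/8 = 68: (u₀, v₀) = (-340, 408).
General solution: u = -340 + 21t, v = 408 - 25t for integer t.
u ≥ 0: smallest is -340 mod 21 = 17 (at t = 17), with v = -17.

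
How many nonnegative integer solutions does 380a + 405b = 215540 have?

7

gcd(405, 380) = 5.
By Bézout, 380×(16) + 405×(-15) = 5.
One solution: (13, 520).
General: a = 13 + 81t, b = 520 - 76t.
a ≥ 0 ⇒ t ≥ 0; b ≥ 0 ⇒ t ≤ 6. So t ∈ [0, 6]: 7 solutions.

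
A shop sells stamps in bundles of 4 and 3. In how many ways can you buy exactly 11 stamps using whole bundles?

Need nonnegative integers with 4j + 3k = 11.
gcd(4, 3) = 1, and 4·(1) + 3·(-1) = 1.
So (j₀, k₀) = (11, -11); general j = 11 + 3t, k = -11 - 4t.
j ≥ 0 ⇒ t ≥ -3; k ≥ 0 ⇒ t ≤ -3. That's 1 value of t.

1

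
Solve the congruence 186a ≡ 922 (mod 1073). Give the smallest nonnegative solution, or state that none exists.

gcd(1073, 186) = 1  (1073 = 5·186 + 143, 186 = 1·143 + 43, 143 = 3·43 + 14, 43 = 3·14 + 1, 14 = 14·1).
1 divides 922, so solutions exist.
Back-substituting, 186·(75) + 1073·(-13) = 1.
So 186·(75) ≡ 1 (mod 1073); multiply by 922: a ≡ 69150 (mod 1073).
Smallest nonnegative: a = 69150 mod 1073 = 478.

478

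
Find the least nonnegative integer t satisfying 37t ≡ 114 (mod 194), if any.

66

gcd(194, 37) = 1  (194 = 5×37 + 9, 37 = 4×9 + 1, 9 = 9×1).
1 divides 114, so solutions exist.
Back-substituting, 37×(21) + 194×(-4) = 1.
So 37×(21) ≡ 1 (mod 194); multiply by 114: t ≡ 2394 (mod 194).
Smallest nonnegative: t = 2394 mod 194 = 66.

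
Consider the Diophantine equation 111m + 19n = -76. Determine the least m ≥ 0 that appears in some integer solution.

0

gcd(111, 19) = 1.
1 divides -76, so solutions exist.
By Bézout, 111·(6) + 19·(-35) = 1.
Scale by -76/1 = -76: (m₀, n₀) = (-456, 2660).
General solution: m = -456 + 19t, n = 2660 - 111t for integer t.
m ≥ 0: smallest is -456 mod 19 = 0 (at t = 24), with n = -4.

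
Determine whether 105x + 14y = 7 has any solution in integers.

yes

gcd(105, 14) = 7.
7 divides 7, so integer solutions exist.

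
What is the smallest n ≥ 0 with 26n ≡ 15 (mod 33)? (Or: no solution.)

gcd(33, 26) = 1.
1 divides 15, so solutions exist.
By Bézout, 26*(14) + 33*(-11) = 1.
So 26*(14) ≡ 1 (mod 33); multiply by 15: n ≡ 210 (mod 33).
Smallest nonnegative: n = 210 mod 33 = 12.

12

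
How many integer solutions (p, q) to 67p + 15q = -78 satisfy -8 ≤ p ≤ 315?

gcd(67, 15):
  67 = 4·15 + 7
  15 = 2·7 + 1
  7 = 7·1
so gcd(67, 15) = 1.
Back-substitute for Bézout coefficients:
  1 = 15 - 2·7
  ... = 67·(-2) + 15·(9)
Scale by -78: particular solution (156, -702); reduce p mod 15: (6, -32).
General solution: p = 6 + 15t, q = -32 - 67t for integer t.
-8 ≤ 6 + 15t ≤ 315 gives t ∈ [0, 20], which is 21 values.

21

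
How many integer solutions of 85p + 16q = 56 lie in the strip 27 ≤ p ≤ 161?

gcd(85, 16) = 1.
By Bézout, 85×(-3) + 16×(16) = 1.
Particular solution: (8, -39).
General solution: p = 8 + 16t, q = -39 - 85t for integer t.
27 ≤ 8 + 16t ≤ 161 gives t ∈ [2, 9], which is 8 values.

8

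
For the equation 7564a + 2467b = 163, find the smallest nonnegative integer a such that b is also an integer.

1

gcd(7564, 2467) = 1.
1 divides 163, so solutions exist.
By Bézout, 7564·(560) + 2467·(-1717) = 1.
Scale by 163/1 = 163: (a₀, b₀) = (91280, -279871).
General solution: a = 91280 + 2467t, b = -279871 - 7564t for integer t.
a ≥ 0: smallest is 91280 mod 2467 = 1 (at t = -37), with b = -3.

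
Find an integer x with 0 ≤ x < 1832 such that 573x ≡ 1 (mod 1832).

1605

gcd(1832, 573) = 1  (1832 = 3*573 + 113, 573 = 5*113 + 8, 113 = 14*8 + 1, 8 = 8*1).
Back-substituting, 573*(-227) + 1832*(71) = 1.
So 573*-227 ≡ 1 (mod 1832), and -227 mod 1832 = 1605.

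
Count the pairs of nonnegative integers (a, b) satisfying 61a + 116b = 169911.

24

gcd(116, 61) = 1.
By Bézout, 61*(-19) + 116*(10) = 1.
One solution: (87, 1419).
General: a = 87 + 116t, b = 1419 - 61t.
a ≥ 0 ⇒ t ≥ 0; b ≥ 0 ⇒ t ≤ 23. So t ∈ [0, 23]: 24 solutions.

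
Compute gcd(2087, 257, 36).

1

gcd(2087, 257) = 1.
gcd(1, 36) = 1.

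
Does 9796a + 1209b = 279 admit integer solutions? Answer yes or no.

gcd(9796, 1209) = 31  (9796 = 8*1209 + 124, 1209 = 9*124 + 93, 124 = 1*93 + 31, 93 = 3*31).
31 divides 279, so integer solutions exist.

yes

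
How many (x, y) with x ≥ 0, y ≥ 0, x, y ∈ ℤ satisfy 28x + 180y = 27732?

22

gcd(180, 28) = 4  (180 = 6·28 + 12, 28 = 2·12 + 4, 12 = 3·4).
Back-substituting, 28·(13) + 180·(-2) = 4.
Scale by 6933: one solution is (90129, -13866). Reduce x mod 45: (39, 148).
General: x = 39 + 45t, y = 148 - 7t.
x ≥ 0 ⇒ t ≥ 0; y ≥ 0 ⇒ t ≤ 21. So t ∈ [0, 21]: 22 solutions.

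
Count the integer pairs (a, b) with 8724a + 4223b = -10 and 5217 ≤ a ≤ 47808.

10

gcd(8724, 4223) = 1  (8724 = 2·4223 + 278, 4223 = 15·278 + 53, 278 = 5·53 + 13, 53 = 4·13 + 1, 13 = 13·1).
Back-substituting, 8724·(-319) + 4223·(659) = 1.
Scale by -10: particular solution (3190, -6590); reduce a mod 4223: (3190, -6590).
General solution: a = 3190 + 4223t, b = -6590 - 8724t for integer t.
5217 ≤ 3190 + 4223t ≤ 47808 gives t ∈ [1, 10], which is 10 values.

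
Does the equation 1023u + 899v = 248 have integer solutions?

gcd(1023, 899) = 31  (1023 = 1×899 + 124, 899 = 7×124 + 31, 124 = 4×31).
31 divides 248, so integer solutions exist.

yes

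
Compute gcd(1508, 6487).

13

gcd(6487, 1508) = 13  (6487 = 4×1508 + 455, 1508 = 3×455 + 143, 455 = 3×143 + 26, 143 = 5×26 + 13, 26 = 2×13).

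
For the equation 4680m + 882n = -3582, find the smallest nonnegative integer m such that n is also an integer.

gcd(4680, 882):
  4680 = 5*882 + 270
  882 = 3*270 + 72
  270 = 3*72 + 54
  72 = 1*54 + 18
  54 = 3*18
so gcd(4680, 882) = 18.
18 divides -3582, so solutions exist.
Back-substitute for Bézout coefficients:
  18 = 72 - 1*54
  ... = 4680*(-13) + 882*(69)
Scale by -3582/18 = -199: (m₀, n₀) = (2587, -13731).
General solution: m = 2587 + 49t, n = -13731 - 260t for integer t.
m ≥ 0: smallest is 2587 mod 49 = 39 (at t = -52), with n = -211.

39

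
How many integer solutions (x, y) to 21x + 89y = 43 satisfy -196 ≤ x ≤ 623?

gcd(89, 21) = 1.
By Bézout, 21·(17) + 89·(-4) = 1.
Particular solution: (19, -4).
General solution: x = 19 + 89t, y = -4 - 21t for integer t.
-196 ≤ 19 + 89t ≤ 623 gives t ∈ [-2, 6], which is 9 values.

9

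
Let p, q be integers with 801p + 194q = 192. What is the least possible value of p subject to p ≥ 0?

62

gcd(801, 194) = 1  (801 = 4·194 + 25, 194 = 7·25 + 19, 25 = 1·19 + 6, 19 = 3·6 + 1, 6 = 6·1).
1 divides 192, so solutions exist.
Back-substituting, 801·(-31) + 194·(128) = 1.
Scale by 192/1 = 192: (p₀, q₀) = (-5952, 24576).
General solution: p = -5952 + 194t, q = 24576 - 801t for integer t.
p ≥ 0: smallest is -5952 mod 194 = 62 (at t = 31), with q = -255.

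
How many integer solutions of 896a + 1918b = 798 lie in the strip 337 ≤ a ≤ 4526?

30

gcd(1918, 896) = 14.
By Bézout, 896×(15) + 1918×(-7) = 14.
Particular solution: (33, -15).
General solution: a = 33 + 137t, b = -15 - 64t for integer t.
337 ≤ 33 + 137t ≤ 4526 gives t ∈ [3, 32], which is 30 values.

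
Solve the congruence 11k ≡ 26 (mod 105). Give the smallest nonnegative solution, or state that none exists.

gcd(105, 11):
  105 = 9·11 + 6
  11 = 1·6 + 5
  6 = 1·5 + 1
  5 = 5·1
so gcd(105, 11) = 1.
1 divides 26, so solutions exist.
Back-substitute for Bézout coefficients:
  1 = 6 - 1·5
  ... = 11·(-19) + 105·(2)
So 11·(-19) ≡ 1 (mod 105); multiply by 26: k ≡ -494 (mod 105).
Smallest nonnegative: k = -494 mod 105 = 31.

31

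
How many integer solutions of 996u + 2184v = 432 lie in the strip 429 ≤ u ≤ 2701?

gcd(2184, 996):
  2184 = 2·996 + 192
  996 = 5·192 + 36
  192 = 5·36 + 12
  36 = 3·12
so gcd(2184, 996) = 12.
Back-substitute for Bézout coefficients:
  12 = 192 - 5·36
  ... = 996·(-57) + 2184·(26)
Scale by 36: particular solution (-2052, 936); reduce u mod 182: (132, -60).
General solution: u = 132 + 182t, v = -60 - 83t for integer t.
429 ≤ 132 + 182t ≤ 2701 gives t ∈ [2, 14], which is 13 values.

13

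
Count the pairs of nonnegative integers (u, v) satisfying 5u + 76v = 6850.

19

gcd(76, 5) = 1  (76 = 15*5 + 1, 5 = 5*1).
Back-substituting, 5*(-15) + 76*(1) = 1.
Scale by 6850: one solution is (-102750, 6850). Reduce u mod 76: (2, 90).
General: u = 2 + 76t, v = 90 - 5t.
u ≥ 0 ⇒ t ≥ 0; v ≥ 0 ⇒ t ≤ 18. So t ∈ [0, 18]: 19 solutions.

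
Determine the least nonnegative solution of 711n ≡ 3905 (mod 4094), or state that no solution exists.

gcd(4094, 711) = 1  (4094 = 5*711 + 539, 711 = 1*539 + 172, 539 = 3*172 + 23, 172 = 7*23 + 11, 23 = 2*11 + 1, 11 = 11*1).
1 divides 3905, so solutions exist.
Back-substituting, 711*(-357) + 4094*(62) = 1.
So 711*(-357) ≡ 1 (mod 4094); multiply by 3905: n ≡ -1394085 (mod 4094).
Smallest nonnegative: n = -1394085 mod 4094 = 1969.

1969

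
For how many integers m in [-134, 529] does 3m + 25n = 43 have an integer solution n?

gcd(25, 3) = 1.
By Bézout, 3*(-8) + 25*(1) = 1.
Particular solution: (6, 1).
General solution: m = 6 + 25t, n = 1 - 3t for integer t.
-134 ≤ 6 + 25t ≤ 529 gives t ∈ [-5, 20], which is 26 values.

26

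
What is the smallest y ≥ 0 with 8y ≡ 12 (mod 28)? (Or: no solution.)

5

gcd(28, 8) = 4  (28 = 3×8 + 4, 8 = 2×4).
4 divides 12, so solutions exist.
Back-substituting, 8×(-3) + 28×(1) = 4.
So 8×(-3) ≡ 4 (mod 28); multiply by 3: y ≡ -9 (mod 7).
Smallest nonnegative: y = -9 mod 7 = 5.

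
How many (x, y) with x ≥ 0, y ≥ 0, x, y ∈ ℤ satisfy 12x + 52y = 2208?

15

gcd(52, 12) = 4  (52 = 4·12 + 4, 12 = 3·4).
Back-substituting, 12·(-4) + 52·(1) = 4.
Scale by 552: one solution is (-2208, 552). Reduce x mod 13: (2, 42).
General: x = 2 + 13t, y = 42 - 3t.
x ≥ 0 ⇒ t ≥ 0; y ≥ 0 ⇒ t ≤ 14. So t ∈ [0, 14]: 15 solutions.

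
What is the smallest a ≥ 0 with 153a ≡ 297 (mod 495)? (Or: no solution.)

gcd(495, 153):
  495 = 3*153 + 36
  153 = 4*36 + 9
  36 = 4*9
so gcd(495, 153) = 9.
9 divides 297, so solutions exist.
Back-substitute for Bézout coefficients:
  9 = 153 - 4*36
  ... = 153*(13) + 495*(-4)
So 153*(13) ≡ 9 (mod 495); multiply by 33: a ≡ 429 (mod 55).
Smallest nonnegative: a = 429 mod 55 = 44.

44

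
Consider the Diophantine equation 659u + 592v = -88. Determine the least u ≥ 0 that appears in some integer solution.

gcd(659, 592):
  659 = 1*592 + 67
  592 = 8*67 + 56
  67 = 1*56 + 11
  56 = 5*11 + 1
  11 = 11*1
so gcd(659, 592) = 1.
1 divides -88, so solutions exist.
Back-substitute for Bézout coefficients:
  1 = 56 - 5*11
  ... = 659*(-53) + 592*(59)
Scale by -88/1 = -88: (u₀, v₀) = (4664, -5192).
General solution: u = 4664 + 592t, v = -5192 - 659t for integer t.
u ≥ 0: smallest is 4664 mod 592 = 520 (at t = -7), with v = -579.

520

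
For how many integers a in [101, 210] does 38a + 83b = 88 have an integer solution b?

1

gcd(83, 38):
  83 = 2·38 + 7
  38 = 5·7 + 3
  7 = 2·3 + 1
  3 = 3·1
so gcd(83, 38) = 1.
Back-substitute for Bézout coefficients:
  1 = 7 - 2·3
  ... = 38·(-24) + 83·(11)
Scale by 88: particular solution (-2112, 968); reduce a mod 83: (46, -20).
General solution: a = 46 + 83t, b = -20 - 38t for integer t.
101 ≤ 46 + 83t ≤ 210 gives t ∈ [1, 1], which is 1 value.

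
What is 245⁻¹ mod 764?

237

gcd(764, 245) = 1.
By Bézout, 245·(237) + 764·(-76) = 1.
So 245·237 ≡ 1 (mod 764), and 237 mod 764 = 237.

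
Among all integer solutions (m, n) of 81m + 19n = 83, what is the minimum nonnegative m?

9

gcd(81, 19) = 1.
1 divides 83, so solutions exist.
By Bézout, 81×(4) + 19×(-17) = 1.
Scale by 83/1 = 83: (m₀, n₀) = (332, -1411).
General solution: m = 332 + 19t, n = -1411 - 81t for integer t.
m ≥ 0: smallest is 332 mod 19 = 9 (at t = -17), with n = -34.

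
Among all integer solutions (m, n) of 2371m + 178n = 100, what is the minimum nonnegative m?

gcd(2371, 178):
  2371 = 13·178 + 57
  178 = 3·57 + 7
  57 = 8·7 + 1
  7 = 7·1
so gcd(2371, 178) = 1.
1 divides 100, so solutions exist.
Back-substitute for Bézout coefficients:
  1 = 57 - 8·7
  ... = 2371·(25) + 178·(-333)
Scale by 100/1 = 100: (m₀, n₀) = (2500, -33300).
General solution: m = 2500 + 178t, n = -33300 - 2371t for integer t.
m ≥ 0: smallest is 2500 mod 178 = 8 (at t = -14), with n = -106.

8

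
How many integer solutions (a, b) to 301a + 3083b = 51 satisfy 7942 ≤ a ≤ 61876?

17

gcd(3083, 301) = 1.
By Bézout, 301·(-338) + 3083·(33) = 1.
Particular solution: (1260, -123).
General solution: a = 1260 + 3083t, b = -123 - 301t for integer t.
7942 ≤ 1260 + 3083t ≤ 61876 gives t ∈ [3, 19], which is 17 values.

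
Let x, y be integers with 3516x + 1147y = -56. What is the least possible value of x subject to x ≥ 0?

gcd(3516, 1147):
  3516 = 3·1147 + 75
  1147 = 15·75 + 22
  75 = 3·22 + 9
  22 = 2·9 + 4
  9 = 2·4 + 1
  4 = 4·1
so gcd(3516, 1147) = 1.
1 divides -56, so solutions exist.
Back-substitute for Bézout coefficients:
  1 = 9 - 2·4
  ... = 3516·(260) + 1147·(-797)
Scale by -56/1 = -56: (x₀, y₀) = (-14560, 44632).
General solution: x = -14560 + 1147t, y = 44632 - 3516t for integer t.
x ≥ 0: smallest is -14560 mod 1147 = 351 (at t = 13), with y = -1076.

351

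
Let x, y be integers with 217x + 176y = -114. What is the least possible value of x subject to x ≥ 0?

gcd(217, 176) = 1.
1 divides -114, so solutions exist.
By Bézout, 217*(73) + 176*(-90) = 1.
Scale by -114/1 = -114: (x₀, y₀) = (-8322, 10260).
General solution: x = -8322 + 176t, y = 10260 - 217t for integer t.
x ≥ 0: smallest is -8322 mod 176 = 126 (at t = 48), with y = -156.

126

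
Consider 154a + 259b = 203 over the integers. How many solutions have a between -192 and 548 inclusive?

gcd(259, 154):
  259 = 1·154 + 105
  154 = 1·105 + 49
  105 = 2·49 + 7
  49 = 7·7
so gcd(259, 154) = 7.
Back-substitute for Bézout coefficients:
  7 = 105 - 2·49
  ... = 154·(-5) + 259·(3)
Scale by 29: particular solution (-145, 87); reduce a mod 37: (3, -1).
General solution: a = 3 + 37t, b = -1 - 22t for integer t.
-192 ≤ 3 + 37t ≤ 548 gives t ∈ [-5, 14], which is 20 values.

20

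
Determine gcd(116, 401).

gcd(401, 116):
  401 = 3·116 + 53
  116 = 2·53 + 10
  53 = 5·10 + 3
  10 = 3·3 + 1
  3 = 3·1
so gcd(401, 116) = 1.

1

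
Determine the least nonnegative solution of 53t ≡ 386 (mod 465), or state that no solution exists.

gcd(465, 53) = 1.
1 divides 386, so solutions exist.
By Bézout, 53*(-193) + 465*(22) = 1.
So 53*(-193) ≡ 1 (mod 465); multiply by 386: t ≡ -74498 (mod 465).
Smallest nonnegative: t = -74498 mod 465 = 367.

367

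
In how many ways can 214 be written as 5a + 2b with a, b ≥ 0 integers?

22

gcd(5, 2) = 1  (5 = 2·2 + 1, 2 = 2·1).
Back-substituting, 5·(1) + 2·(-2) = 1.
Scale by 214: one solution is (214, -428). Reduce a mod 2: (0, 107).
General: a = 0 + 2t, b = 107 - 5t.
a ≥ 0 ⇒ t ≥ 0; b ≥ 0 ⇒ t ≤ 21. So t ∈ [0, 21]: 22 solutions.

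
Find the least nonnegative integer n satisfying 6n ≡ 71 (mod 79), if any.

gcd(79, 6) = 1.
1 divides 71, so solutions exist.
By Bézout, 6*(-13) + 79*(1) = 1.
So 6*(-13) ≡ 1 (mod 79); multiply by 71: n ≡ -923 (mod 79).
Smallest nonnegative: n = -923 mod 79 = 25.

25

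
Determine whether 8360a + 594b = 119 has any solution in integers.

no

gcd(8360, 594) = 22  (8360 = 14·594 + 44, 594 = 13·44 + 22, 44 = 2·22).
22 does not divide 119 (remainder 9), so no integer solutions.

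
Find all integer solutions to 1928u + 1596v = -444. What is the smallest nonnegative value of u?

90

gcd(1928, 1596):
  1928 = 1·1596 + 332
  1596 = 4·332 + 268
  332 = 1·268 + 64
  268 = 4·64 + 12
  64 = 5·12 + 4
  12 = 3·4
so gcd(1928, 1596) = 4.
4 divides -444, so solutions exist.
Back-substitute for Bézout coefficients:
  4 = 64 - 5·12
  ... = 1928·(125) + 1596·(-151)
Scale by -444/4 = -111: (u₀, v₀) = (-13875, 16761).
General solution: u = -13875 + 399t, v = 16761 - 482t for integer t.
u ≥ 0: smallest is -13875 mod 399 = 90 (at t = 35), with v = -109.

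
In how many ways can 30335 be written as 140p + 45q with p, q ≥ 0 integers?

24

gcd(140, 45):
  140 = 3·45 + 5
  45 = 9·5
so gcd(140, 45) = 5.
Back-substitute for Bézout coefficients:
  5 = 140 - 3·45
  ... = 140·(1) + 45·(-3)
Scale by 6067: one solution is (6067, -18201). Reduce p mod 9: (1, 671).
General: p = 1 + 9t, q = 671 - 28t.
p ≥ 0 ⇒ t ≥ 0; q ≥ 0 ⇒ t ≤ 23. So t ∈ [0, 23]: 24 solutions.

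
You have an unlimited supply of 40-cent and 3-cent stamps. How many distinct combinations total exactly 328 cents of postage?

3

Need nonnegative integers with 40j + 3k = 328.
gcd(40, 3) = 1, and 40·(1) + 3·(-13) = 1.
So (j₀, k₀) = (328, -4264); general j = 328 + 3t, k = -4264 - 40t.
j ≥ 0 ⇒ t ≥ -109; k ≥ 0 ⇒ t ≤ -107. That's 3 values of t.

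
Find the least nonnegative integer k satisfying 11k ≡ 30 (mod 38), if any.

gcd(38, 11) = 1.
1 divides 30, so solutions exist.
By Bézout, 11×(7) + 38×(-2) = 1.
So 11×(7) ≡ 1 (mod 38); multiply by 30: k ≡ 210 (mod 38).
Smallest nonnegative: k = 210 mod 38 = 20.

20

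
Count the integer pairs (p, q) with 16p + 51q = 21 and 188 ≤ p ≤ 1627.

gcd(51, 16) = 1  (51 = 3·16 + 3, 16 = 5·3 + 1, 3 = 3·1).
Back-substituting, 16·(16) + 51·(-5) = 1.
Scale by 21: particular solution (336, -105); reduce p mod 51: (30, -9).
General solution: p = 30 + 51t, q = -9 - 16t for integer t.
188 ≤ 30 + 51t ≤ 1627 gives t ∈ [4, 31], which is 28 values.

28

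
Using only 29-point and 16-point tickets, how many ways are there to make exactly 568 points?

1

Need nonnegative integers with 29j + 16k = 568.
gcd(29, 16) = 1, and 29·(5) + 16·(-9) = 1.
So (j₀, k₀) = (2840, -5112); general j = 2840 + 16t, k = -5112 - 29t.
j ≥ 0 ⇒ t ≥ -177; k ≥ 0 ⇒ t ≤ -177. That's 1 value of t.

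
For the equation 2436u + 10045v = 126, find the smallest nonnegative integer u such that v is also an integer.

866

gcd(10045, 2436):
  10045 = 4×2436 + 301
  2436 = 8×301 + 28
  301 = 10×28 + 21
  28 = 1×21 + 7
  21 = 3×7
so gcd(10045, 2436) = 7.
7 divides 126, so solutions exist.
Back-substitute for Bézout coefficients:
  7 = 28 - 1×21
  ... = 2436×(367) + 10045×(-89)
Scale by 126/7 = 18: (u₀, v₀) = (6606, -1602).
General solution: u = 6606 + 1435t, v = -1602 - 348t for integer t.
u ≥ 0: smallest is 6606 mod 1435 = 866 (at t = -4), with v = -210.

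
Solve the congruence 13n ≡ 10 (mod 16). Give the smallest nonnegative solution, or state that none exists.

gcd(16, 13) = 1  (16 = 1*13 + 3, 13 = 4*3 + 1, 3 = 3*1).
1 divides 10, so solutions exist.
Back-substituting, 13*(5) + 16*(-4) = 1.
So 13*(5) ≡ 1 (mod 16); multiply by 10: n ≡ 50 (mod 16).
Smallest nonnegative: n = 50 mod 16 = 2.

2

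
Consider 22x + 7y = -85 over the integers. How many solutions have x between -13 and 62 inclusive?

11

gcd(22, 7):
  22 = 3·7 + 1
  7 = 7·1
so gcd(22, 7) = 1.
Back-substitute for Bézout coefficients:
  1 = 22 - 3·7
  ... = 22·(1) + 7·(-3)
Scale by -85: particular solution (-85, 255); reduce x mod 7: (6, -31).
General solution: x = 6 + 7t, y = -31 - 22t for integer t.
-13 ≤ 6 + 7t ≤ 62 gives t ∈ [-2, 8], which is 11 values.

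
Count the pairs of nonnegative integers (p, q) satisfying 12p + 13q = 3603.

23

gcd(13, 12) = 1  (13 = 1*12 + 1, 12 = 12*1).
Back-substituting, 12*(-1) + 13*(1) = 1.
Scale by 3603: one solution is (-3603, 3603). Reduce p mod 13: (11, 267).
General: p = 11 + 13t, q = 267 - 12t.
p ≥ 0 ⇒ t ≥ 0; q ≥ 0 ⇒ t ≤ 22. So t ∈ [0, 22]: 23 solutions.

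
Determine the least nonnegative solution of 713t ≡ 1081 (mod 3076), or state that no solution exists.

gcd(3076, 713):
  3076 = 4*713 + 224
  713 = 3*224 + 41
  224 = 5*41 + 19
  41 = 2*19 + 3
  19 = 6*3 + 1
  3 = 3*1
so gcd(3076, 713) = 1.
1 divides 1081, so solutions exist.
Back-substitute for Bézout coefficients:
  1 = 19 - 6*3
  ... = 713*(-975) + 3076*(226)
So 713*(-975) ≡ 1 (mod 3076); multiply by 1081: t ≡ -1053975 (mod 3076).
Smallest nonnegative: t = -1053975 mod 3076 = 1093.

1093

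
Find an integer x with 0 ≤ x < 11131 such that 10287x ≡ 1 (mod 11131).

gcd(11131, 10287):
  11131 = 1·10287 + 844
  10287 = 12·844 + 159
  844 = 5·159 + 49
  159 = 3·49 + 12
  49 = 4·12 + 1
  12 = 12·1
so gcd(11131, 10287) = 1.
Back-substitute for Bézout coefficients:
  1 = 49 - 4·12
  ... = 10287·(-910) + 11131·(841)
So 10287·-910 ≡ 1 (mod 11131), and -910 mod 11131 = 10221.

10221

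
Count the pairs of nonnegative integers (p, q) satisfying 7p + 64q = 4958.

11

gcd(64, 7) = 1.
By Bézout, 7*(-9) + 64*(1) = 1.
One solution: (50, 72).
General: p = 50 + 64t, q = 72 - 7t.
p ≥ 0 ⇒ t ≥ 0; q ≥ 0 ⇒ t ≤ 10. So t ∈ [0, 10]: 11 solutions.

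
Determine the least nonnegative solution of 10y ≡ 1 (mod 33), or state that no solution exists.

10

gcd(33, 10) = 1.
1 divides 1, so solutions exist.
By Bézout, 10*(10) + 33*(-3) = 1.
So 10*(10) ≡ 1 (mod 33); multiply by 1: y ≡ 10 (mod 33).
Smallest nonnegative: y = 10 mod 33 = 10.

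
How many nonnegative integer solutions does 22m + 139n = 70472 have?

23

gcd(139, 22) = 1  (139 = 6×22 + 7, 22 = 3×7 + 1, 7 = 7×1).
Back-substituting, 22×(19) + 139×(-3) = 1.
Scale by 70472: one solution is (1338968, -211416). Reduce m mod 139: (120, 488).
General: m = 120 + 139t, n = 488 - 22t.
m ≥ 0 ⇒ t ≥ 0; n ≥ 0 ⇒ t ≤ 22. So t ∈ [0, 22]: 23 solutions.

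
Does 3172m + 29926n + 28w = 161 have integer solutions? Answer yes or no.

gcd(29926, 3172) = 26  (29926 = 9×3172 + 1378, 3172 = 2×1378 + 416, 1378 = 3×416 + 130, 416 = 3×130 + 26, 130 = 5×26).
gcd(26, 28) = 2.
2 does not divide 161 (remainder 1), so no integer solutions.

no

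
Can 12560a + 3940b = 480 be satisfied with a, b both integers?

yes

gcd(12560, 3940):
  12560 = 3*3940 + 740
  3940 = 5*740 + 240
  740 = 3*240 + 20
  240 = 12*20
so gcd(12560, 3940) = 20.
20 divides 480, so integer solutions exist.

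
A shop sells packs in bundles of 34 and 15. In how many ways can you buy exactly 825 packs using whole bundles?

Need nonnegative integers with 34j + 15k = 825.
gcd(34, 15) = 1, and 34·(4) + 15·(-9) = 1.
So (j₀, k₀) = (3300, -7425); general j = 3300 + 15t, k = -7425 - 34t.
j ≥ 0 ⇒ t ≥ -220; k ≥ 0 ⇒ t ≤ -219. That's 2 values of t.

2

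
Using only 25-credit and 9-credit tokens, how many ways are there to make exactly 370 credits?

Need nonnegative integers with 25j + 9k = 370.
gcd(25, 9) = 1, and 25·(4) + 9·(-11) = 1.
So (j₀, k₀) = (1480, -4070); general j = 1480 + 9t, k = -4070 - 25t.
j ≥ 0 ⇒ t ≥ -164; k ≥ 0 ⇒ t ≤ -163. That's 2 values of t.

2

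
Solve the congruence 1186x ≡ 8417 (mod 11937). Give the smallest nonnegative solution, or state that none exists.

gcd(11937, 1186):
  11937 = 10·1186 + 77
  1186 = 15·77 + 31
  77 = 2·31 + 15
  31 = 2·15 + 1
  15 = 15·1
so gcd(11937, 1186) = 1.
1 divides 8417, so solutions exist.
Back-substitute for Bézout coefficients:
  1 = 31 - 2·15
  ... = 1186·(775) + 11937·(-77)
So 1186·(775) ≡ 1 (mod 11937); multiply by 8417: x ≡ 6523175 (mod 11937).
Smallest nonnegative: x = 6523175 mod 11937 = 5573.

5573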